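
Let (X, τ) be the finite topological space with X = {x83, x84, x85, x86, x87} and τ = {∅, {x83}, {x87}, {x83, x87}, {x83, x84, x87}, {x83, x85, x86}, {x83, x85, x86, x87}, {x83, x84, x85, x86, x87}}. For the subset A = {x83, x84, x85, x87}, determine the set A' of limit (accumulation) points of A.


A' = {x84, x85, x86}

For each x ∈ X, list the open sets U ∈ τ with x ∈ U, then check whether U ∩ (A ∖ {x}) ≠ ∅ for every such U.
  x = x83: open {x83} ∋ x has {x83} ∩ (A ∖ {x83}) = ∅, so x is NOT a limit point.
  x = x84: opens ∋ x are {x83, x84, x87}, {x83, x84, x85, x86, x87}; each meets A ∖ {x84}, so x IS a limit point.
  x = x85: opens ∋ x are {x83, x85, x86}, {x83, x85, x86, x87}, {x83, x84, x85, x86, x87}; each meets A ∖ {x85}, so x IS a limit point.
  x = x86: opens ∋ x are {x83, x85, x86}, {x83, x85, x86, x87}, {x83, x84, x85, x86, x87}; each meets A ∖ {x86}, so x IS a limit point.
  x = x87: open {x87} ∋ x has {x87} ∩ (A ∖ {x87}) = ∅, so x is NOT a limit point.
Collecting: A' = {x84, x85, x86}.


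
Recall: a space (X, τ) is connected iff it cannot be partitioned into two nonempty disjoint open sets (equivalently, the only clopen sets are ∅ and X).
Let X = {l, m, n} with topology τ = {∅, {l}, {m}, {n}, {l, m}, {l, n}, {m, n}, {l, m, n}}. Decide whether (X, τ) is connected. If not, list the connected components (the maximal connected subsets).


(X, τ) is disconnected; components = [{l}, {m}, {n}].

Find clopen sets (U ∈ τ with X ∖ U ∈ τ):
  U = ∅, X ∖ U = {l, m, n} — both open, so U is clopen.
  U = {l}, X ∖ U = {m, n} — both open, so U is clopen.
  U = {m}, X ∖ U = {l, n} — both open, so U is clopen.
  U = {n}, X ∖ U = {l, m} — both open, so U is clopen.
  U = {l, m}, X ∖ U = {n} — both open, so U is clopen.
  U = {l, n}, X ∖ U = {m} — both open, so U is clopen.
  U = {m, n}, X ∖ U = {l} — both open, so U is clopen.
  U = {l, m, n}, X ∖ U = ∅ — both open, so U is clopen.
Nontrivial clopen(s) exist: e.g. {l}. So (X, τ) is disconnected.
Compute connected components by grouping points that agree on all clopens:
  component: {l}
  component: {m}
  component: {n}


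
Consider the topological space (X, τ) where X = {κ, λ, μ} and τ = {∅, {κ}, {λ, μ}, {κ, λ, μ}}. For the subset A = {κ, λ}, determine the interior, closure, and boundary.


int(A) = {κ}, cl(A) = {κ, λ, μ}, ∂A = {λ, μ}.

Closed sets in (X, τ) are complements of opens:
  closed(X, τ) = {∅, {κ}, {λ, μ}, {κ, λ, μ}}.
int(A) = ⋃ {U ∈ τ : U ⊆ A}. Opens contained in A: ∅, {κ}.
Taking the union of these: int(A) = {κ}.
cl(A) = ⋂ {C closed : A ⊆ C}. Closed sets containing A: {κ, λ, μ}.
Intersecting these: cl(A) = {κ, λ, μ}.
∂A = cl(A) ∖ int(A) = {κ, λ, μ} ∖ {κ} = {λ, μ}.


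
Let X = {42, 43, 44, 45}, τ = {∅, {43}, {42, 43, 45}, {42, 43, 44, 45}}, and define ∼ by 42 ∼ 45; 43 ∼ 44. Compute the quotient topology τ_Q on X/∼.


X/∼ = {[42=45], [43=44]}; |τ_Q| = 2.

Equivalence classes: [42=45], [43=44].
Quotient map π: X → X/∼ sends 42 ↦ [42=45], 43 ↦ [43=44], 44 ↦ [43=44], 45 ↦ [42=45].
For each subset V ⊆ X/∼, compute π^{-1}(V) ⊆ X and check whether π^{-1}(V) ∈ τ. V is open in τ_Q iff π^{-1}(V) ∈ τ.
  V = {}: π^{-1}(V) = ∅ ∈ τ ✓.
  V = {[42=45]}: π^{-1}(V) = {42, 45} ∉ τ ✗.
  V = {[43=44]}: π^{-1}(V) = {43, 44} ∉ τ ✗.
  V = {[42=45], [43=44]}: π^{-1}(V) = {42, 43, 44, 45} ∈ τ ✓.
Open sets in the quotient: τ_Q = {{}, {[42=45], [43=44]}} (2 elements).


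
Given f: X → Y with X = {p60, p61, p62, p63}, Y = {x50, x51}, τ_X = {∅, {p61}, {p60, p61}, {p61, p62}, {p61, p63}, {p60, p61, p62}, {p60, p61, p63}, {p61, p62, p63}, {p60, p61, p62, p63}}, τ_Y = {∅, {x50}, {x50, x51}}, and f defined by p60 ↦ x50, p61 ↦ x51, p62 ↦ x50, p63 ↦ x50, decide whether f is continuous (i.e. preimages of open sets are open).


f is NOT continuous.

Compute f^{-1}(U) for each U ∈ τ_Y:
  U = ∅: f^{-1}(U) = ∅ ∈ τ_X ✓.
  U = {x50}: f^{-1}(U) = {p60, p62, p63} ∉ τ_X ✗.
  U = {x50, x51}: f^{-1}(U) = {p60, p61, p62, p63} ∈ τ_X ✓.
Found U = {x50} with f^{-1}(U) = {p60, p62, p63} not in τ_X. Therefore f is NOT continuous.


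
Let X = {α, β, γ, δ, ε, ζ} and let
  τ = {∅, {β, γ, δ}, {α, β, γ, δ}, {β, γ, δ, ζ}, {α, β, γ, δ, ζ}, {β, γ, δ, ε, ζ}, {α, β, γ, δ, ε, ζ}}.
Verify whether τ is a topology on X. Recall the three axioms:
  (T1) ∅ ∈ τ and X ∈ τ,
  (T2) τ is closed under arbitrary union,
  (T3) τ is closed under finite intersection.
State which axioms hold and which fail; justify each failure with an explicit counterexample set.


τ IS a topology on X.

Axiom (T1): ∅ ∈ τ? Yes; X ∈ τ? Yes.
Axiom (T2/T3): check pairwise unions and intersections of members of τ.
All pairwise intersections and unions checked — each lies in τ. Therefore τ satisfies (T1), (T2), (T3): it IS a topology on X.


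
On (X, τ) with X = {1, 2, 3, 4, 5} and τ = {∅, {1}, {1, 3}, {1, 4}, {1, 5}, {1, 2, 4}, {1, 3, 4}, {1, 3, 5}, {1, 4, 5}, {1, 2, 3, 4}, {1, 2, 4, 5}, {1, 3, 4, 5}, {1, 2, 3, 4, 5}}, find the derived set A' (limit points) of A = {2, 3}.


A' = ∅

For each x ∈ X, list the open sets U ∈ τ with x ∈ U, then check whether U ∩ (A ∖ {x}) ≠ ∅ for every such U.
  x = 1: open {1} ∋ x has {1} ∩ (A ∖ {1}) = ∅, so x is NOT a limit point.
  x = 2: open {1, 2, 4} ∋ x has {1, 2, 4} ∩ (A ∖ {2}) = ∅, so x is NOT a limit point.
  x = 3: open {1, 3} ∋ x has {1, 3} ∩ (A ∖ {3}) = ∅, so x is NOT a limit point.
  x = 4: open {1, 4} ∋ x has {1, 4} ∩ (A ∖ {4}) = ∅, so x is NOT a limit point.
  x = 5: open {1, 5} ∋ x has {1, 5} ∩ (A ∖ {5}) = ∅, so x is NOT a limit point.
Collecting: A' = ∅.


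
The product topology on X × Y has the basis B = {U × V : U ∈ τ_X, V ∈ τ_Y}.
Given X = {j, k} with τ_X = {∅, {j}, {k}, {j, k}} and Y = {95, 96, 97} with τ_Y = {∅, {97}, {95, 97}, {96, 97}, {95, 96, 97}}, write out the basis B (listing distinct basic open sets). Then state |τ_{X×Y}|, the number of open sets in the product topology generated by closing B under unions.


Basis B = {∅ × ∅, {j} × {97}, {k} × {97}, {j} × {95, 97}, {j} × {96, 97}, {j, k} × {97}, {k} × {95, 97}, {k} × {96, 97}, {j} × {95, 96, 97}, {k} × {95, 96, 97}, {j, k} × {95, 97}, {j, k} × {96, 97}, {j, k} × {95, 96, 97}}; |τ_{X×Y}| = 25.

Enumerate products U × V with U ∈ τ_X, V ∈ τ_Y (deduplicated):
  ∅ × ∅ = {} (∅)
  {j} × {97} = {(j,97)}
  {k} × {97} = {(k,97)}
  {j} × {95, 97} = {(j,95), (j,97)}
  {j} × {96, 97} = {(j,96), (j,97)}
  {j, k} × {97} = {(j,97), (k,97)}
  {k} × {95, 97} = {(k,95), (k,97)}
  {k} × {96, 97} = {(k,96), (k,97)}
  {j} × {95, 96, 97} = {(j,95), (j,96), (j,97)}
  {k} × {95, 96, 97} = {(k,95), (k,96), (k,97)}
  {j, k} × {95, 97} = {(j,95), (j,97), (k,95), (k,97)}
  {j, k} × {96, 97} = {(j,96), (j,97), (k,96), (k,97)}
  {j, k} × {95, 96, 97} = {(j,95), (j,96), (j,97), (k,95), (k,96), (k,97)}
These 13 distinct sets form the basis B.
Close under arbitrary unions to get τ_{X×Y}; counting gives |τ_{X×Y}| = 25.


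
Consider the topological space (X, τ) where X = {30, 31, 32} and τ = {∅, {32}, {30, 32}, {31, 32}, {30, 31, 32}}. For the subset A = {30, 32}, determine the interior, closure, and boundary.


int(A) = {30, 32}, cl(A) = {30, 31, 32}, ∂A = {31}.

Closed sets in (X, τ) are complements of opens:
  closed(X, τ) = {∅, {30}, {31}, {30, 31}, {30, 31, 32}}.
int(A) = ⋃ {U ∈ τ : U ⊆ A}. Opens contained in A: ∅, {32}, {30, 32}.
Taking the union of these: int(A) = {30, 32}.
cl(A) = ⋂ {C closed : A ⊆ C}. Closed sets containing A: {30, 31, 32}.
Intersecting these: cl(A) = {30, 31, 32}.
∂A = cl(A) ∖ int(A) = {30, 31, 32} ∖ {30, 32} = {31}.


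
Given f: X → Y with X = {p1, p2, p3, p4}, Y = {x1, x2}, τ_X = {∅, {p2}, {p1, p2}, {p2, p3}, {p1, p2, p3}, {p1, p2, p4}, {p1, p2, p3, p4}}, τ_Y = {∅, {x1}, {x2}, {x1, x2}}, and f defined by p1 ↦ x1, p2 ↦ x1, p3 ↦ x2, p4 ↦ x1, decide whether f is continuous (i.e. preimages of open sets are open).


f is NOT continuous.

Compute f^{-1}(U) for each U ∈ τ_Y:
  U = ∅: f^{-1}(U) = ∅ ∈ τ_X ✓.
  U = {x1}: f^{-1}(U) = {p1, p2, p4} ∈ τ_X ✓.
  U = {x2}: f^{-1}(U) = {p3} ∉ τ_X ✗.
  U = {x1, x2}: f^{-1}(U) = {p1, p2, p3, p4} ∈ τ_X ✓.
Found U = {x2} with f^{-1}(U) = {p3} not in τ_X. Therefore f is NOT continuous.


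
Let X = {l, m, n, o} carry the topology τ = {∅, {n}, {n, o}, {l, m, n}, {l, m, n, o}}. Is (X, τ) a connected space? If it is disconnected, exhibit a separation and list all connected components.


(X, τ) is connected.

Find clopen sets (U ∈ τ with X ∖ U ∈ τ):
  U = ∅, X ∖ U = {l, m, n, o} — both open, so U is clopen.
  U = {l, m, n, o}, X ∖ U = ∅ — both open, so U is clopen.
Only trivial clopens (∅ and X) exist, so (X, τ) is connected.
Compute connected components by grouping points that agree on all clopens:
  component: {l, m, n, o}


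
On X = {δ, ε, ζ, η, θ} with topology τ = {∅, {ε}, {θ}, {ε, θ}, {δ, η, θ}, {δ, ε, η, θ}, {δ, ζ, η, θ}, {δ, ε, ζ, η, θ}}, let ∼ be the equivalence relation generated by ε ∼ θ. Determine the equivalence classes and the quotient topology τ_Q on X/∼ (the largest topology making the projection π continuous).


X/∼ = {[δ], [ε=θ], [ζ], [η]}; |τ_Q| = 4.

Equivalence classes: [δ], [ε=θ], [ζ], [η].
Quotient map π: X → X/∼ sends δ ↦ [δ], ε ↦ [ε=θ], ζ ↦ [ζ], η ↦ [η], θ ↦ [ε=θ].
For each subset V ⊆ X/∼, compute π^{-1}(V) ⊆ X and check whether π^{-1}(V) ∈ τ. V is open in τ_Q iff π^{-1}(V) ∈ τ.
  V = {}: π^{-1}(V) = ∅ ∈ τ ✓.
  V = {[δ]}: π^{-1}(V) = {δ} ∉ τ ✗.
  V = {[ε=θ]}: π^{-1}(V) = {ε, θ} ∈ τ ✓.
  V = {[δ], [ε=θ]}: π^{-1}(V) = {δ, ε, θ} ∉ τ ✗.
  V = {[ζ]}: π^{-1}(V) = {ζ} ∉ τ ✗.
  V = {[δ], [ζ]}: π^{-1}(V) = {δ, ζ} ∉ τ ✗.
  V = {[ε=θ], [ζ]}: π^{-1}(V) = {ε, ζ, θ} ∉ τ ✗.
  V = {[δ], [ε=θ], [ζ]}: π^{-1}(V) = {δ, ε, ζ, θ} ∉ τ ✗.
  V = {[η]}: π^{-1}(V) = {η} ∉ τ ✗.
  V = {[δ], [η]}: π^{-1}(V) = {δ, η} ∉ τ ✗.
  V = {[ε=θ], [η]}: π^{-1}(V) = {ε, η, θ} ∉ τ ✗.
  V = {[δ], [ε=θ], [η]}: π^{-1}(V) = {δ, ε, η, θ} ∈ τ ✓.
  V = {[ζ], [η]}: π^{-1}(V) = {ζ, η} ∉ τ ✗.
  V = {[δ], [ζ], [η]}: π^{-1}(V) = {δ, ζ, η} ∉ τ ✗.
  V = {[ε=θ], [ζ], [η]}: π^{-1}(V) = {ε, ζ, η, θ} ∉ τ ✗.
  V = {[δ], [ε=θ], [ζ], [η]}: π^{-1}(V) = {δ, ε, ζ, η, θ} ∈ τ ✓.
Open sets in the quotient: τ_Q = {{}, {[ε=θ]}, {[δ], [ε=θ], [η]}, {[δ], [ε=θ], [ζ], [η]}} (4 elements).


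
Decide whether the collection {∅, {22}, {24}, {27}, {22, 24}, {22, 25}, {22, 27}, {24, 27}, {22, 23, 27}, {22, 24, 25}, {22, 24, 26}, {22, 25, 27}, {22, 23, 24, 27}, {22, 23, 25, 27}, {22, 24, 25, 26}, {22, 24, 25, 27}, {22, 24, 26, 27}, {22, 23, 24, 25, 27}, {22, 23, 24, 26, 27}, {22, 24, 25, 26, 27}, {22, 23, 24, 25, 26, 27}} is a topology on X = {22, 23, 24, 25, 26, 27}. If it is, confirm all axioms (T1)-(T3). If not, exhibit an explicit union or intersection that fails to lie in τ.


τ is NOT a topology on X.

Axiom (T1): ∅ ∈ τ? Yes; X ∈ τ? Yes.
Axiom (T2/T3): check pairwise unions and intersections of members of τ.
Counterexample for (T2): {22} ∪ {24, 27} = {22, 24, 27} ∉ τ. Therefore τ is NOT a topology.


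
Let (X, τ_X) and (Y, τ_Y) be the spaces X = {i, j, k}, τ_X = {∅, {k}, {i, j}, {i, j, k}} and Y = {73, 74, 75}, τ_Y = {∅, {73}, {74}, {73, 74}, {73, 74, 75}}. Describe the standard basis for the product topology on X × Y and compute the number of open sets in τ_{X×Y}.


Basis B = {∅ × ∅, {k} × {73}, {k} × {74}, {i, j} × {73}, {i, j} × {74}, {k} × {73, 74}, {i, j, k} × {73}, {i, j, k} × {74}, {k} × {73, 74, 75}, {i, j} × {73, 74}, {i, j} × {73, 74, 75}, {i, j, k} × {73, 74}, {i, j, k} × {73, 74, 75}}; |τ_{X×Y}| = 25.

Enumerate products U × V with U ∈ τ_X, V ∈ τ_Y (deduplicated):
  ∅ × ∅ = {} (∅)
  {k} × {73} = {(k,73)}
  {k} × {74} = {(k,74)}
  {i, j} × {73} = {(i,73), (j,73)}
  {i, j} × {74} = {(i,74), (j,74)}
  {k} × {73, 74} = {(k,73), (k,74)}
  {i, j, k} × {73} = {(i,73), (j,73), (k,73)}
  {i, j, k} × {74} = {(i,74), (j,74), (k,74)}
  {k} × {73, 74, 75} = {(k,73), (k,74), (k,75)}
  {i, j} × {73, 74} = {(i,73), (i,74), (j,73), (j,74)}
  {i, j} × {73, 74, 75} = {(i,73), (i,74), (i,75), (j,73), (j,74), (j,75)}
  {i, j, k} × {73, 74} = {(i,73), (i,74), (j,73), (j,74), (k,73), (k,74)}
  {i, j, k} × {73, 74, 75} = {(i,73), (i,74), (i,75), (j,73), (j,74), (j,75), (k,73), (k,74), (k,75)}
These 13 distinct sets form the basis B.
Close under arbitrary unions to get τ_{X×Y}; counting gives |τ_{X×Y}| = 25.


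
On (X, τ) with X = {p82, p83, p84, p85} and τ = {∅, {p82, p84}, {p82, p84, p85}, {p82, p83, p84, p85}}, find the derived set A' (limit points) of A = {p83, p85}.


A' = {p83}

For each x ∈ X, list the open sets U ∈ τ with x ∈ U, then check whether U ∩ (A ∖ {x}) ≠ ∅ for every such U.
  x = p82: open {p82, p84} ∋ x has {p82, p84} ∩ (A ∖ {p82}) = ∅, so x is NOT a limit point.
  x = p83: opens ∋ x are {p82, p83, p84, p85}; each meets A ∖ {p83}, so x IS a limit point.
  x = p84: open {p82, p84} ∋ x has {p82, p84} ∩ (A ∖ {p84}) = ∅, so x is NOT a limit point.
  x = p85: open {p82, p84, p85} ∋ x has {p82, p84, p85} ∩ (A ∖ {p85}) = ∅, so x is NOT a limit point.
Collecting: A' = {p83}.


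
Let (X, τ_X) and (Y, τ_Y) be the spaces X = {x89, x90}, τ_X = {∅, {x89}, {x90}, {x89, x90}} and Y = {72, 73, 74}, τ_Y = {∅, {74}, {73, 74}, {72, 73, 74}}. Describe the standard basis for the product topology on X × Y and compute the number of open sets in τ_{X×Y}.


Basis B = {∅ × ∅, {x89} × {74}, {x90} × {74}, {x89} × {73, 74}, {x89, x90} × {74}, {x90} × {73, 74}, {x89} × {72, 73, 74}, {x90} × {72, 73, 74}, {x89, x90} × {73, 74}, {x89, x90} × {72, 73, 74}}; |τ_{X×Y}| = 16.

Enumerate products U × V with U ∈ τ_X, V ∈ τ_Y (deduplicated):
  ∅ × ∅ = {} (∅)
  {x89} × {74} = {(x89,74)}
  {x90} × {74} = {(x90,74)}
  {x89} × {73, 74} = {(x89,73), (x89,74)}
  {x89, x90} × {74} = {(x89,74), (x90,74)}
  {x90} × {73, 74} = {(x90,73), (x90,74)}
  {x89} × {72, 73, 74} = {(x89,72), (x89,73), (x89,74)}
  {x90} × {72, 73, 74} = {(x90,72), (x90,73), (x90,74)}
  {x89, x90} × {73, 74} = {(x89,73), (x89,74), (x90,73), (x90,74)}
  {x89, x90} × {72, 73, 74} = {(x89,72), (x89,73), (x89,74), (x90,72), (x90,73), (x90,74)}
These 10 distinct sets form the basis B.
Close under arbitrary unions to get τ_{X×Y}; counting gives |τ_{X×Y}| = 16.


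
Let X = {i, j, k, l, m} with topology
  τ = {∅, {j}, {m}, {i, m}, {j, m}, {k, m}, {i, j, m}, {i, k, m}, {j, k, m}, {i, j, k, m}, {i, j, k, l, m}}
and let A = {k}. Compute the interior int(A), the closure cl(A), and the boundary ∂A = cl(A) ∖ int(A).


int(A) = ∅, cl(A) = {k, l}, ∂A = {k, l}.

Closed sets in (X, τ) are complements of opens:
  closed(X, τ) = {∅, {l}, {i, l}, {j, l}, {k, l}, {i, j, l}, {i, k, l}, {j, k, l}, {i, j, k, l}, {i, k, l, m}, {i, j, k, l, m}}.
int(A) = ⋃ {U ∈ τ : U ⊆ A}. Opens contained in A: ∅.
Taking the union of these: int(A) = ∅.
cl(A) = ⋂ {C closed : A ⊆ C}. Closed sets containing A: {k, l}, {i, k, l}, {j, k, l}, {i, j, k, l}, {i, k, l, m}, {i, j, k, l, m}.
Intersecting these: cl(A) = {k, l}.
∂A = cl(A) ∖ int(A) = {k, l} ∖ ∅ = {k, l}.


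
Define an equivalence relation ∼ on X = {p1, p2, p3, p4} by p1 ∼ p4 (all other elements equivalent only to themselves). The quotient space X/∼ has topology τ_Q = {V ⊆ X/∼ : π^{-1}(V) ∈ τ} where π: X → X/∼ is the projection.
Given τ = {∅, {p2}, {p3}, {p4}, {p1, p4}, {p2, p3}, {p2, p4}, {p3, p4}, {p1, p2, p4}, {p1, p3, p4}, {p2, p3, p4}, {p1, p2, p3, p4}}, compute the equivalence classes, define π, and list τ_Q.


X/∼ = {[p1=p4], [p2], [p3]}; |τ_Q| = 8.

Equivalence classes: [p1=p4], [p2], [p3].
Quotient map π: X → X/∼ sends p1 ↦ [p1=p4], p2 ↦ [p2], p3 ↦ [p3], p4 ↦ [p1=p4].
For each subset V ⊆ X/∼, compute π^{-1}(V) ⊆ X and check whether π^{-1}(V) ∈ τ. V is open in τ_Q iff π^{-1}(V) ∈ τ.
  V = {}: π^{-1}(V) = ∅ ∈ τ ✓.
  V = {[p1=p4]}: π^{-1}(V) = {p1, p4} ∈ τ ✓.
  V = {[p2]}: π^{-1}(V) = {p2} ∈ τ ✓.
  V = {[p1=p4], [p2]}: π^{-1}(V) = {p1, p2, p4} ∈ τ ✓.
  V = {[p3]}: π^{-1}(V) = {p3} ∈ τ ✓.
  V = {[p1=p4], [p3]}: π^{-1}(V) = {p1, p3, p4} ∈ τ ✓.
  V = {[p2], [p3]}: π^{-1}(V) = {p2, p3} ∈ τ ✓.
  V = {[p1=p4], [p2], [p3]}: π^{-1}(V) = {p1, p2, p3, p4} ∈ τ ✓.
Open sets in the quotient: τ_Q = {{}, {[p1=p4]}, {[p2]}, {[p1=p4], [p2]}, {[p3]}, {[p1=p4], [p3]}, {[p2], [p3]}, {[p1=p4], [p2], [p3]}} (8 elements).


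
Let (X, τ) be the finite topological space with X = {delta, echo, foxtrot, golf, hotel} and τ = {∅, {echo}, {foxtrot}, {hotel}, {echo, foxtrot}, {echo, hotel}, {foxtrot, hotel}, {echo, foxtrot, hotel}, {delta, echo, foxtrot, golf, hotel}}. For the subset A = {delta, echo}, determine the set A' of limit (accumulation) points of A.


A' = {delta, golf}

For each x ∈ X, list the open sets U ∈ τ with x ∈ U, then check whether U ∩ (A ∖ {x}) ≠ ∅ for every such U.
  x = delta: opens ∋ x are {delta, echo, foxtrot, golf, hotel}; each meets A ∖ {delta}, so x IS a limit point.
  x = echo: open {echo} ∋ x has {echo} ∩ (A ∖ {echo}) = ∅, so x is NOT a limit point.
  x = foxtrot: open {foxtrot} ∋ x has {foxtrot} ∩ (A ∖ {foxtrot}) = ∅, so x is NOT a limit point.
  x = golf: opens ∋ x are {delta, echo, foxtrot, golf, hotel}; each meets A ∖ {golf}, so x IS a limit point.
  x = hotel: open {hotel} ∋ x has {hotel} ∩ (A ∖ {hotel}) = ∅, so x is NOT a limit point.
Collecting: A' = {delta, golf}.


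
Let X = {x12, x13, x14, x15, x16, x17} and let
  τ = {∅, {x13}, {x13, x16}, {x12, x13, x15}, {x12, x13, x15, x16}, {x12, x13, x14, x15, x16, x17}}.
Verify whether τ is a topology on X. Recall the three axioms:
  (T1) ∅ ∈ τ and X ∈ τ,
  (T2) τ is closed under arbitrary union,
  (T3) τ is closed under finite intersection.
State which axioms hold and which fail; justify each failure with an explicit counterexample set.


τ IS a topology on X.

Axiom (T1): ∅ ∈ τ? Yes; X ∈ τ? Yes.
Axiom (T2/T3): check pairwise unions and intersections of members of τ.
All pairwise intersections and unions checked — each lies in τ. Therefore τ satisfies (T1), (T2), (T3): it IS a topology on X.


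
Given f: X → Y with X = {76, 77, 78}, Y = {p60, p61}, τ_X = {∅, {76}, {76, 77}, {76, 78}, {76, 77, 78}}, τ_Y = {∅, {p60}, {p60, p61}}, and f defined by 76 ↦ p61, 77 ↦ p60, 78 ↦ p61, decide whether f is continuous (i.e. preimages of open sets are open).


f is NOT continuous.

Compute f^{-1}(U) for each U ∈ τ_Y:
  U = ∅: f^{-1}(U) = ∅ ∈ τ_X ✓.
  U = {p60}: f^{-1}(U) = {77} ∉ τ_X ✗.
  U = {p60, p61}: f^{-1}(U) = {76, 77, 78} ∈ τ_X ✓.
Found U = {p60} with f^{-1}(U) = {77} not in τ_X. Therefore f is NOT continuous.


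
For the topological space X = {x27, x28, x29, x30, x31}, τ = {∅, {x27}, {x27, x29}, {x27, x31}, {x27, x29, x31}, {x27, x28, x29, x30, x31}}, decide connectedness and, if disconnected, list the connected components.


(X, τ) is connected.

Find clopen sets (U ∈ τ with X ∖ U ∈ τ):
  U = ∅, X ∖ U = {x27, x28, x29, x30, x31} — both open, so U is clopen.
  U = {x27, x28, x29, x30, x31}, X ∖ U = ∅ — both open, so U is clopen.
Only trivial clopens (∅ and X) exist, so (X, τ) is connected.
Compute connected components by grouping points that agree on all clopens:
  component: {x27, x28, x29, x30, x31}


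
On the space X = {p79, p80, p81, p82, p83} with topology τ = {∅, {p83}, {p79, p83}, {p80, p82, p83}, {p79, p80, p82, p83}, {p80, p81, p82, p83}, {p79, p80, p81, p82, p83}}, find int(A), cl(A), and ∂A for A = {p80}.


int(A) = ∅, cl(A) = {p80, p81, p82}, ∂A = {p80, p81, p82}.

Closed sets in (X, τ) are complements of opens:
  closed(X, τ) = {∅, {p79}, {p81}, {p79, p81}, {p80, p81, p82}, {p79, p80, p81, p82}, {p79, p80, p81, p82, p83}}.
int(A) = ⋃ {U ∈ τ : U ⊆ A}. Opens contained in A: ∅.
Taking the union of these: int(A) = ∅.
cl(A) = ⋂ {C closed : A ⊆ C}. Closed sets containing A: {p80, p81, p82}, {p79, p80, p81, p82}, {p79, p80, p81, p82, p83}.
Intersecting these: cl(A) = {p80, p81, p82}.
∂A = cl(A) ∖ int(A) = {p80, p81, p82} ∖ ∅ = {p80, p81, p82}.


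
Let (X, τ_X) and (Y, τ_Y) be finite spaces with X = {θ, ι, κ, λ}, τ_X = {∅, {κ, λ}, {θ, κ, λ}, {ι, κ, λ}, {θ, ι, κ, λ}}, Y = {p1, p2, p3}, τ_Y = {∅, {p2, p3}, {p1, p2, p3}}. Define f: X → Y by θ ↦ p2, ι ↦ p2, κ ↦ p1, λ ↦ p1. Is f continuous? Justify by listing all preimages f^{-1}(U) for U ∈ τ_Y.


f is NOT continuous.

Compute f^{-1}(U) for each U ∈ τ_Y:
  U = ∅: f^{-1}(U) = ∅ ∈ τ_X ✓.
  U = {p2, p3}: f^{-1}(U) = {θ, ι} ∉ τ_X ✗.
  U = {p1, p2, p3}: f^{-1}(U) = {θ, ι, κ, λ} ∈ τ_X ✓.
Found U = {p2, p3} with f^{-1}(U) = {θ, ι} not in τ_X. Therefore f is NOT continuous.


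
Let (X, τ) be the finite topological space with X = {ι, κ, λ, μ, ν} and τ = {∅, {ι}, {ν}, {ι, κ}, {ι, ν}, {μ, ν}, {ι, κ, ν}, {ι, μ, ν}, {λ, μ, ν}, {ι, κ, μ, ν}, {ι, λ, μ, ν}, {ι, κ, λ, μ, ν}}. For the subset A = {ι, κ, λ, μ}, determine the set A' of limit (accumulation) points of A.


A' = {κ, λ}

For each x ∈ X, list the open sets U ∈ τ with x ∈ U, then check whether U ∩ (A ∖ {x}) ≠ ∅ for every such U.
  x = ι: open {ι} ∋ x has {ι} ∩ (A ∖ {ι}) = ∅, so x is NOT a limit point.
  x = κ: opens ∋ x are {ι, κ}, {ι, κ, ν}, {ι, κ, μ, ν}, {ι, κ, λ, μ, ν}; each meets A ∖ {κ}, so x IS a limit point.
  x = λ: opens ∋ x are {λ, μ, ν}, {ι, λ, μ, ν}, {ι, κ, λ, μ, ν}; each meets A ∖ {λ}, so x IS a limit point.
  x = μ: open {μ, ν} ∋ x has {μ, ν} ∩ (A ∖ {μ}) = ∅, so x is NOT a limit point.
  x = ν: open {ν} ∋ x has {ν} ∩ (A ∖ {ν}) = ∅, so x is NOT a limit point.
Collecting: A' = {κ, λ}.


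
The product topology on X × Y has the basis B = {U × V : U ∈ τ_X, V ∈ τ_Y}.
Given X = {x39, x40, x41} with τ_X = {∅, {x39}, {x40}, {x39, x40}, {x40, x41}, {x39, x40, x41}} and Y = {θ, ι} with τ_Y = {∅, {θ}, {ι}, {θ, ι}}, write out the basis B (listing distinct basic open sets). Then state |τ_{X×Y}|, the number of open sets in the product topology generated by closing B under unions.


Basis B = {∅ × ∅, {x39} × {θ}, {x39} × {ι}, {x40} × {θ}, {x40} × {ι}, {x39} × {θ, ι}, {x39, x40} × {θ}, {x39, x40} × {ι}, {x40} × {θ, ι}, {x40, x41} × {θ}, {x40, x41} × {ι}, {x39, x40, x41} × {θ}, {x39, x40, x41} × {ι}, {x39, x40} × {θ, ι}, {x40, x41} × {θ, ι}, {x39, x40, x41} × {θ, ι}}; |τ_{X×Y}| = 36.

Enumerate products U × V with U ∈ τ_X, V ∈ τ_Y (deduplicated):
  ∅ × ∅ = {} (∅)
  {x39} × {θ} = {(x39,θ)}
  {x39} × {ι} = {(x39,ι)}
  {x40} × {θ} = {(x40,θ)}
  {x40} × {ι} = {(x40,ι)}
  {x39} × {θ, ι} = {(x39,θ), (x39,ι)}
  {x39, x40} × {θ} = {(x39,θ), (x40,θ)}
  {x39, x40} × {ι} = {(x39,ι), (x40,ι)}
  {x40} × {θ, ι} = {(x40,θ), (x40,ι)}
  {x40, x41} × {θ} = {(x40,θ), (x41,θ)}
  {x40, x41} × {ι} = {(x40,ι), (x41,ι)}
  {x39, x40, x41} × {θ} = {(x39,θ), (x40,θ), (x41,θ)}
  {x39, x40, x41} × {ι} = {(x39,ι), (x40,ι), (x41,ι)}
  {x39, x40} × {θ, ι} = {(x39,θ), (x39,ι), (x40,θ), (x40,ι)}
  {x40, x41} × {θ, ι} = {(x40,θ), (x40,ι), (x41,θ), (x41,ι)}
  {x39, x40, x41} × {θ, ι} = {(x39,θ), (x39,ι), (x40,θ), (x40,ι), (x41,θ), (x41,ι)}
These 16 distinct sets form the basis B.
Close under arbitrary unions to get τ_{X×Y}; counting gives |τ_{X×Y}| = 36.


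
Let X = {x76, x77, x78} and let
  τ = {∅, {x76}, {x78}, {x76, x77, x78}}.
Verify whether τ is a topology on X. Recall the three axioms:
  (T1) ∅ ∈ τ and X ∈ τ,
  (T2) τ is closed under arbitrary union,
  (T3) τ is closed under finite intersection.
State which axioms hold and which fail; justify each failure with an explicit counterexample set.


τ is NOT a topology on X.

Axiom (T1): ∅ ∈ τ? Yes; X ∈ τ? Yes.
Axiom (T2/T3): check pairwise unions and intersections of members of τ.
Counterexample for (T2): {x76} ∪ {x78} = {x76, x78} ∉ τ. Therefore τ is NOT a topology.


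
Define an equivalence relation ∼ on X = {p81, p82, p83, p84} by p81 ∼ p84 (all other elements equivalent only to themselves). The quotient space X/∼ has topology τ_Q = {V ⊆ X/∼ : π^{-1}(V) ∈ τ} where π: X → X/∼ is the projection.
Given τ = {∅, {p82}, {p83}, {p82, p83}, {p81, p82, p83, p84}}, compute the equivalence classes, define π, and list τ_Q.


X/∼ = {[p81=p84], [p82], [p83]}; |τ_Q| = 5.

Equivalence classes: [p81=p84], [p82], [p83].
Quotient map π: X → X/∼ sends p81 ↦ [p81=p84], p82 ↦ [p82], p83 ↦ [p83], p84 ↦ [p81=p84].
For each subset V ⊆ X/∼, compute π^{-1}(V) ⊆ X and check whether π^{-1}(V) ∈ τ. V is open in τ_Q iff π^{-1}(V) ∈ τ.
  V = {}: π^{-1}(V) = ∅ ∈ τ ✓.
  V = {[p81=p84]}: π^{-1}(V) = {p81, p84} ∉ τ ✗.
  V = {[p82]}: π^{-1}(V) = {p82} ∈ τ ✓.
  V = {[p81=p84], [p82]}: π^{-1}(V) = {p81, p82, p84} ∉ τ ✗.
  V = {[p83]}: π^{-1}(V) = {p83} ∈ τ ✓.
  V = {[p81=p84], [p83]}: π^{-1}(V) = {p81, p83, p84} ∉ τ ✗.
  V = {[p82], [p83]}: π^{-1}(V) = {p82, p83} ∈ τ ✓.
  V = {[p81=p84], [p82], [p83]}: π^{-1}(V) = {p81, p82, p83, p84} ∈ τ ✓.
Open sets in the quotient: τ_Q = {{}, {[p82]}, {[p83]}, {[p82], [p83]}, {[p81=p84], [p82], [p83]}} (5 elements).


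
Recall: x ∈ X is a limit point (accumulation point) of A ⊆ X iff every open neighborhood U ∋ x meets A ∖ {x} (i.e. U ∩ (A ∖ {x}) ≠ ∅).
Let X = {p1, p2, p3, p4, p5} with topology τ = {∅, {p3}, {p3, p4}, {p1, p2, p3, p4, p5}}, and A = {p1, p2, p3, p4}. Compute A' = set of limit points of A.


A' = {p1, p2, p4, p5}

For each x ∈ X, list the open sets U ∈ τ with x ∈ U, then check whether U ∩ (A ∖ {x}) ≠ ∅ for every such U.
  x = p1: opens ∋ x are {p1, p2, p3, p4, p5}; each meets A ∖ {p1}, so x IS a limit point.
  x = p2: opens ∋ x are {p1, p2, p3, p4, p5}; each meets A ∖ {p2}, so x IS a limit point.
  x = p3: open {p3} ∋ x has {p3} ∩ (A ∖ {p3}) = ∅, so x is NOT a limit point.
  x = p4: opens ∋ x are {p3, p4}, {p1, p2, p3, p4, p5}; each meets A ∖ {p4}, so x IS a limit point.
  x = p5: opens ∋ x are {p1, p2, p3, p4, p5}; each meets A ∖ {p5}, so x IS a limit point.
Collecting: A' = {p1, p2, p4, p5}.


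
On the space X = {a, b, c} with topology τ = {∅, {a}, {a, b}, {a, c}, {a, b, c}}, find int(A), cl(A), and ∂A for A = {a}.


int(A) = {a}, cl(A) = {a, b, c}, ∂A = {b, c}.

Closed sets in (X, τ) are complements of opens:
  closed(X, τ) = {∅, {b}, {c}, {b, c}, {a, b, c}}.
int(A) = ⋃ {U ∈ τ : U ⊆ A}. Opens contained in A: ∅, {a}.
Taking the union of these: int(A) = {a}.
cl(A) = ⋂ {C closed : A ⊆ C}. Closed sets containing A: {a, b, c}.
Intersecting these: cl(A) = {a, b, c}.
∂A = cl(A) ∖ int(A) = {a, b, c} ∖ {a} = {b, c}.


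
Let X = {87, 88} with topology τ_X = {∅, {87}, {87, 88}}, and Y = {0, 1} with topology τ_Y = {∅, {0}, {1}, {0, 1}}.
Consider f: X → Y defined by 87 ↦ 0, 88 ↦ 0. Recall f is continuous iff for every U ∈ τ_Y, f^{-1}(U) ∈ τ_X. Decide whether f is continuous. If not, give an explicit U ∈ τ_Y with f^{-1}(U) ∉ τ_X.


f IS continuous.

Compute f^{-1}(U) for each U ∈ τ_Y:
  U = ∅: f^{-1}(U) = ∅ ∈ τ_X ✓.
  U = {0}: f^{-1}(U) = {87, 88} ∈ τ_X ✓.
  U = {1}: f^{-1}(U) = ∅ ∈ τ_X ✓.
  U = {0, 1}: f^{-1}(U) = {87, 88} ∈ τ_X ✓.
Every preimage lies in τ_X, so f IS continuous.


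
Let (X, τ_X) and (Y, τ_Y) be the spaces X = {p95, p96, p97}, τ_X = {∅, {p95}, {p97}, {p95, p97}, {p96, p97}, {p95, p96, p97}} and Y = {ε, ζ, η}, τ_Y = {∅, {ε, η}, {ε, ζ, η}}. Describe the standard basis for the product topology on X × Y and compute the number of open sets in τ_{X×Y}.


Basis B = {∅ × ∅, {p95} × {ε, η}, {p97} × {ε, η}, {p95} × {ε, ζ, η}, {p97} × {ε, ζ, η}, {p95, p97} × {ε, η}, {p96, p97} × {ε, η}, {p95, p97} × {ε, ζ, η}, {p95, p96, p97} × {ε, η}, {p96, p97} × {ε, ζ, η}, {p95, p96, p97} × {ε, ζ, η}}; |τ_{X×Y}| = 18.

Enumerate products U × V with U ∈ τ_X, V ∈ τ_Y (deduplicated):
  ∅ × ∅ = {} (∅)
  {p95} × {ε, η} = {(p95,ε), (p95,η)}
  {p97} × {ε, η} = {(p97,ε), (p97,η)}
  {p95} × {ε, ζ, η} = {(p95,ε), (p95,ζ), (p95,η)}
  {p97} × {ε, ζ, η} = {(p97,ε), (p97,ζ), (p97,η)}
  {p95, p97} × {ε, η} = {(p95,ε), (p95,η), (p97,ε), (p97,η)}
  {p96, p97} × {ε, η} = {(p96,ε), (p96,η), (p97,ε), (p97,η)}
  {p95, p97} × {ε, ζ, η} = {(p95,ε), (p95,ζ), (p95,η), (p97,ε), (p97,ζ), (p97,η)}
  {p95, p96, p97} × {ε, η} = {(p95,ε), (p95,η), (p96,ε), (p96,η), (p97,ε), (p97,η)}
  {p96, p97} × {ε, ζ, η} = {(p96,ε), (p96,ζ), (p96,η), (p97,ε), (p97,ζ), (p97,η)}
  {p95, p96, p97} × {ε, ζ, η} = {(p95,ε), (p95,ζ), (p95,η), (p96,ε), (p96,ζ), (p96,η), (p97,ε), (p97,ζ), (p97,η)}
These 11 distinct sets form the basis B.
Close under arbitrary unions to get τ_{X×Y}; counting gives |τ_{X×Y}| = 18.


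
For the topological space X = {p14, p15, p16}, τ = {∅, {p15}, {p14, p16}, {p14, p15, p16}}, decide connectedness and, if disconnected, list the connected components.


(X, τ) is disconnected; components = [{p15}, {p14, p16}].

Find clopen sets (U ∈ τ with X ∖ U ∈ τ):
  U = ∅, X ∖ U = {p14, p15, p16} — both open, so U is clopen.
  U = {p15}, X ∖ U = {p14, p16} — both open, so U is clopen.
  U = {p14, p16}, X ∖ U = {p15} — both open, so U is clopen.
  U = {p14, p15, p16}, X ∖ U = ∅ — both open, so U is clopen.
Nontrivial clopen(s) exist: e.g. {p14, p16}. So (X, τ) is disconnected.
Compute connected components by grouping points that agree on all clopens:
  component: {p15}
  component: {p14, p16}


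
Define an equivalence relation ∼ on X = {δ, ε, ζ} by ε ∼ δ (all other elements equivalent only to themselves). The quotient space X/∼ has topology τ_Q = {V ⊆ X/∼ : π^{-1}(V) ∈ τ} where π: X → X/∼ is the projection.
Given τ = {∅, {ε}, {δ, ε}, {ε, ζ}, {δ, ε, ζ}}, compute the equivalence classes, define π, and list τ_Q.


X/∼ = {[δ=ε], [ζ]}; |τ_Q| = 3.

Equivalence classes: [δ=ε], [ζ].
Quotient map π: X → X/∼ sends δ ↦ [δ=ε], ε ↦ [δ=ε], ζ ↦ [ζ].
For each subset V ⊆ X/∼, compute π^{-1}(V) ⊆ X and check whether π^{-1}(V) ∈ τ. V is open in τ_Q iff π^{-1}(V) ∈ τ.
  V = {}: π^{-1}(V) = ∅ ∈ τ ✓.
  V = {[δ=ε]}: π^{-1}(V) = {δ, ε} ∈ τ ✓.
  V = {[ζ]}: π^{-1}(V) = {ζ} ∉ τ ✗.
  V = {[δ=ε], [ζ]}: π^{-1}(V) = {δ, ε, ζ} ∈ τ ✓.
Open sets in the quotient: τ_Q = {{}, {[δ=ε]}, {[δ=ε], [ζ]}} (3 elements).


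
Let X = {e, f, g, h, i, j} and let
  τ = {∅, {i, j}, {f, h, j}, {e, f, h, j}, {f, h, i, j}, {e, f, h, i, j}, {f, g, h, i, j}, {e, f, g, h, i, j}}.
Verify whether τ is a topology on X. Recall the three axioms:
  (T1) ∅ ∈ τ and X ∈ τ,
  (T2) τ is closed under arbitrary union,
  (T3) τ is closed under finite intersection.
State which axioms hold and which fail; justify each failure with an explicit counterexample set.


τ is NOT a topology on X.

Axiom (T1): ∅ ∈ τ? Yes; X ∈ τ? Yes.
Axiom (T2/T3): check pairwise unions and intersections of members of τ.
Counterexample for (T3): {i, j} ∩ {f, h, j} = {j} ∉ τ. Therefore τ is NOT a topology.


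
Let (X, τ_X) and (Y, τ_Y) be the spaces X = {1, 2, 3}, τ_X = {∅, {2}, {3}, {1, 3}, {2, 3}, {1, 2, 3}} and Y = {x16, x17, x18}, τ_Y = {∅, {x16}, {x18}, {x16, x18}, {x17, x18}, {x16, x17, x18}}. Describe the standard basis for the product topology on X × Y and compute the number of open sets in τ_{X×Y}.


Basis B = {∅ × ∅, {2} × {x16}, {2} × {x18}, {3} × {x16}, {3} × {x18}, {1, 3} × {x16}, {1, 3} × {x18}, {2} × {x16, x18}, {2, 3} × {x16}, {2} × {x17, x18}, {2, 3} × {x18}, {3} × {x16, x18}, {3} × {x17, x18}, {1, 2, 3} × {x16}, {1, 2, 3} × {x18}, {2} × {x16, x17, x18}, {3} × {x16, x17, x18}, {1, 3} × {x16, x18}, {1, 3} × {x17, x18}, {2, 3} × {x16, x18}, {2, 3} × {x17, x18}, {1, 3} × {x16, x17, x18}, {1, 2, 3} × {x16, x18}, {1, 2, 3} × {x17, x18}, {2, 3} × {x16, x17, x18}, {1, 2, 3} × {x16, x17, x18}}; |τ_{X×Y}| = 108.

Enumerate products U × V with U ∈ τ_X, V ∈ τ_Y (deduplicated):
  ∅ × ∅ = {} (∅)
  {2} × {x16} = {(2,x16)}
  {2} × {x18} = {(2,x18)}
  {3} × {x16} = {(3,x16)}
  {3} × {x18} = {(3,x18)}
  {1, 3} × {x16} = {(1,x16), (3,x16)}
  {1, 3} × {x18} = {(1,x18), (3,x18)}
  {2} × {x16, x18} = {(2,x16), (2,x18)}
  {2, 3} × {x16} = {(2,x16), (3,x16)}
  {2} × {x17, x18} = {(2,x17), (2,x18)}
  {2, 3} × {x18} = {(2,x18), (3,x18)}
  {3} × {x16, x18} = {(3,x16), (3,x18)}
  {3} × {x17, x18} = {(3,x17), (3,x18)}
  {1, 2, 3} × {x16} = {(1,x16), (2,x16), (3,x16)}
  {1, 2, 3} × {x18} = {(1,x18), (2,x18), (3,x18)}
  {2} × {x16, x17, x18} = {(2,x16), (2,x17), (2,x18)}
  {3} × {x16, x17, x18} = {(3,x16), (3,x17), (3,x18)}
  {1, 3} × {x16, x18} = {(1,x16), (1,x18), (3,x16), (3,x18)}
  {1, 3} × {x17, x18} = {(1,x17), (1,x18), (3,x17), (3,x18)}
  {2, 3} × {x16, x18} = {(2,x16), (2,x18), (3,x16), (3,x18)}
  {2, 3} × {x17, x18} = {(2,x17), (2,x18), (3,x17), (3,x18)}
  {1, 3} × {x16, x17, x18} = {(1,x16), (1,x17), (1,x18), (3,x16), (3,x17), (3,x18)}
  {1, 2, 3} × {x16, x18} = {(1,x16), (1,x18), (2,x16), (2,x18), (3,x16), (3,x18)}
  {1, 2, 3} × {x17, x18} = {(1,x17), (1,x18), (2,x17), (2,x18), (3,x17), (3,x18)}
  {2, 3} × {x16, x17, x18} = {(2,x16), (2,x17), (2,x18), (3,x16), (3,x17), (3,x18)}
  {1, 2, 3} × {x16, x17, x18} = {(1,x16), (1,x17), (1,x18), (2,x16), (2,x17), (2,x18), (3,x16), (3,x17), (3,x18)}
These 26 distinct sets form the basis B.
Close under arbitrary unions to get τ_{X×Y}; counting gives |τ_{X×Y}| = 108.


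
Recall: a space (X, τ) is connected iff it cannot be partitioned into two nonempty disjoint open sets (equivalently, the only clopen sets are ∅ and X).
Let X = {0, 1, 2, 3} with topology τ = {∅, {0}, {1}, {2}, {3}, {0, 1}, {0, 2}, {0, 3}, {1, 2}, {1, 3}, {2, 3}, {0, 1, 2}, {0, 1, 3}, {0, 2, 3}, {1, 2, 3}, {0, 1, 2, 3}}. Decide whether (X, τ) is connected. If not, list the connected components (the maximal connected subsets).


(X, τ) is disconnected; components = [{0}, {1}, {2}, {3}].

Find clopen sets (U ∈ τ with X ∖ U ∈ τ):
  U = ∅, X ∖ U = {0, 1, 2, 3} — both open, so U is clopen.
  U = {0}, X ∖ U = {1, 2, 3} — both open, so U is clopen.
  U = {1}, X ∖ U = {0, 2, 3} — both open, so U is clopen.
  U = {2}, X ∖ U = {0, 1, 3} — both open, so U is clopen.
  U = {3}, X ∖ U = {0, 1, 2} — both open, so U is clopen.
  U = {0, 1}, X ∖ U = {2, 3} — both open, so U is clopen.
  U = {0, 2}, X ∖ U = {1, 3} — both open, so U is clopen.
  U = {0, 3}, X ∖ U = {1, 2} — both open, so U is clopen.
  U = {1, 2}, X ∖ U = {0, 3} — both open, so U is clopen.
  U = {1, 3}, X ∖ U = {0, 2} — both open, so U is clopen.
  U = {2, 3}, X ∖ U = {0, 1} — both open, so U is clopen.
  U = {0, 1, 2}, X ∖ U = {3} — both open, so U is clopen.
  U = {0, 1, 3}, X ∖ U = {2} — both open, so U is clopen.
  U = {0, 2, 3}, X ∖ U = {1} — both open, so U is clopen.
  U = {1, 2, 3}, X ∖ U = {0} — both open, so U is clopen.
  U = {0, 1, 2, 3}, X ∖ U = ∅ — both open, so U is clopen.
Nontrivial clopen(s) exist: e.g. {2}. So (X, τ) is disconnected.
Compute connected components by grouping points that agree on all clopens:
  component: {0}
  component: {1}
  component: {2}
  component: {3}


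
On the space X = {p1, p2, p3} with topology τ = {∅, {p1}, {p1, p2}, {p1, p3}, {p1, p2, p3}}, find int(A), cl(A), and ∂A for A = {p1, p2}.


int(A) = {p1, p2}, cl(A) = {p1, p2, p3}, ∂A = {p3}.

Closed sets in (X, τ) are complements of opens:
  closed(X, τ) = {∅, {p2}, {p3}, {p2, p3}, {p1, p2, p3}}.
int(A) = ⋃ {U ∈ τ : U ⊆ A}. Opens contained in A: ∅, {p1}, {p1, p2}.
Taking the union of these: int(A) = {p1, p2}.
cl(A) = ⋂ {C closed : A ⊆ C}. Closed sets containing A: {p1, p2, p3}.
Intersecting these: cl(A) = {p1, p2, p3}.
∂A = cl(A) ∖ int(A) = {p1, p2, p3} ∖ {p1, p2} = {p3}.


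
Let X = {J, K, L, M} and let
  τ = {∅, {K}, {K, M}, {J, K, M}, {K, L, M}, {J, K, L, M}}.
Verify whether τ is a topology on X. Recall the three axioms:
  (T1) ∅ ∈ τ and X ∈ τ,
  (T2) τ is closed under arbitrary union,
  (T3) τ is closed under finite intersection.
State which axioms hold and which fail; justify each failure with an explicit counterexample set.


τ IS a topology on X.

Axiom (T1): ∅ ∈ τ? Yes; X ∈ τ? Yes.
Axiom (T2/T3): check pairwise unions and intersections of members of τ.
All pairwise intersections and unions checked — each lies in τ. Therefore τ satisfies (T1), (T2), (T3): it IS a topology on X.


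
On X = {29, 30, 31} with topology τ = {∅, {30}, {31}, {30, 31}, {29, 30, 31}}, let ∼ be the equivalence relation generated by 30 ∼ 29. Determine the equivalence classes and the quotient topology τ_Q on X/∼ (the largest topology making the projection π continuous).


X/∼ = {[29=30], [31]}; |τ_Q| = 3.

Equivalence classes: [29=30], [31].
Quotient map π: X → X/∼ sends 29 ↦ [29=30], 30 ↦ [29=30], 31 ↦ [31].
For each subset V ⊆ X/∼, compute π^{-1}(V) ⊆ X and check whether π^{-1}(V) ∈ τ. V is open in τ_Q iff π^{-1}(V) ∈ τ.
  V = {}: π^{-1}(V) = ∅ ∈ τ ✓.
  V = {[29=30]}: π^{-1}(V) = {29, 30} ∉ τ ✗.
  V = {[31]}: π^{-1}(V) = {31} ∈ τ ✓.
  V = {[29=30], [31]}: π^{-1}(V) = {29, 30, 31} ∈ τ ✓.
Open sets in the quotient: τ_Q = {{}, {[31]}, {[29=30], [31]}} (3 elements).


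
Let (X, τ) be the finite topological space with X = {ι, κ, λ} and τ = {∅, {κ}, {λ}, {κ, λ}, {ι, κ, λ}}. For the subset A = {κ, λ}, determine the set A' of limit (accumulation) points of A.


A' = {ι}

For each x ∈ X, list the open sets U ∈ τ with x ∈ U, then check whether U ∩ (A ∖ {x}) ≠ ∅ for every such U.
  x = ι: opens ∋ x are {ι, κ, λ}; each meets A ∖ {ι}, so x IS a limit point.
  x = κ: open {κ} ∋ x has {κ} ∩ (A ∖ {κ}) = ∅, so x is NOT a limit point.
  x = λ: open {λ} ∋ x has {λ} ∩ (A ∖ {λ}) = ∅, so x is NOT a limit point.
Collecting: A' = {ι}.


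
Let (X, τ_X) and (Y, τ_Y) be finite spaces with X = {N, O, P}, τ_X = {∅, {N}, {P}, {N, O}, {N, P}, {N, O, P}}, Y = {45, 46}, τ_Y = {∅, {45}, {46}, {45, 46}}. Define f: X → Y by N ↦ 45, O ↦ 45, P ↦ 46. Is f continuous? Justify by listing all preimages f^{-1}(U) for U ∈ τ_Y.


f IS continuous.

Compute f^{-1}(U) for each U ∈ τ_Y:
  U = ∅: f^{-1}(U) = ∅ ∈ τ_X ✓.
  U = {45}: f^{-1}(U) = {N, O} ∈ τ_X ✓.
  U = {46}: f^{-1}(U) = {P} ∈ τ_X ✓.
  U = {45, 46}: f^{-1}(U) = {N, O, P} ∈ τ_X ✓.
Every preimage lies in τ_X, so f IS continuous.


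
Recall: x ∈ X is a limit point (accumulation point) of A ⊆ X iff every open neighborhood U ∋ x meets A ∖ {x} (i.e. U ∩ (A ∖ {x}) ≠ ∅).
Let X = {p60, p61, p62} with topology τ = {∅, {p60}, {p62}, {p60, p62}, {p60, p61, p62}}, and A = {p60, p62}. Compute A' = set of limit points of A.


A' = {p61}

For each x ∈ X, list the open sets U ∈ τ with x ∈ U, then check whether U ∩ (A ∖ {x}) ≠ ∅ for every such U.
  x = p60: open {p60} ∋ x has {p60} ∩ (A ∖ {p60}) = ∅, so x is NOT a limit point.
  x = p61: opens ∋ x are {p60, p61, p62}; each meets A ∖ {p61}, so x IS a limit point.
  x = p62: open {p62} ∋ x has {p62} ∩ (A ∖ {p62}) = ∅, so x is NOT a limit point.
Collecting: A' = {p61}.
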